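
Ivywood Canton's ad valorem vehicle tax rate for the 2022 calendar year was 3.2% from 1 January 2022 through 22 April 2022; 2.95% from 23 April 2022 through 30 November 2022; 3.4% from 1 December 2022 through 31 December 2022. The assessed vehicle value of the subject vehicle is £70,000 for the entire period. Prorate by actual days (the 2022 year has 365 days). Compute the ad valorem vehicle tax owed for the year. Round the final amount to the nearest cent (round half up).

£2,145.45

1 January – 22 April 2022: 112 days at 3.2% → £70,000 × 3.2% × 112/365 = £687.3425
23 April – 30 November 2022: 222 days at 2.95% → £70,000 × 2.95% × 222/365 = £1,255.9726
1 December – 31 December 2022: 31 days at 3.4% → £70,000 × 3.4% × 31/365 = £202.1370
Total = £2,145.4521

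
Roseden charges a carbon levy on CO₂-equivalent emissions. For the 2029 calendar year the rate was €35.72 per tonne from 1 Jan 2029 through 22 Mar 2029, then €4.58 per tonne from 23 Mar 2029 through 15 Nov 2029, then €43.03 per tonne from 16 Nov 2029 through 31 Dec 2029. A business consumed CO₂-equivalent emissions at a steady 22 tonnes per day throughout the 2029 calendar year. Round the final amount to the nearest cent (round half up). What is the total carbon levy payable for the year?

€131180.28

1 Jan – 22 Mar 2029: 81 days × 22 tonnes/day = 1,782 tonnes at €35.72/tonne → €63653.04
23 Mar – 15 Nov 2029: 238 days × 22 tonnes/day = 5,236 tonnes at €4.58/tonne → €23980.88
16 Nov – 31 Dec 2029: 46 days × 22 tonnes/day = 1,012 tonnes at €43.03/tonne → €43546.36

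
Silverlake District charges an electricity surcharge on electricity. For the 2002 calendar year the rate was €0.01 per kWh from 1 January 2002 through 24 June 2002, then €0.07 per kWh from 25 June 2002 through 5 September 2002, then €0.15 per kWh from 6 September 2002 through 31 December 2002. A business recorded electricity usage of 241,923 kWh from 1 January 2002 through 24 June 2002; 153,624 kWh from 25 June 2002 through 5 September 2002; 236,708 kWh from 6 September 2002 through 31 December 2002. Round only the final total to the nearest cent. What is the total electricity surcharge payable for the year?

€48679.11

1 January – 24 June 2002: 241,923 kWh at €0.01/kWh → €2419.23
25 June – 5 September 2002: 153,624 kWh at €0.07/kWh → €10753.68
6 September – 31 December 2002: 236,708 kWh at €0.15/kWh → €35506.20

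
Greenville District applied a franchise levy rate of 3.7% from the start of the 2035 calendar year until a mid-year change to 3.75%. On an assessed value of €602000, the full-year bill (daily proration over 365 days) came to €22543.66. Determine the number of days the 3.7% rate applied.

38 days

Let d = days at the first rate; then 365 − d days at the second rate.
€602000 × [3.7%·d + 3.75%·(365−d)] / 365 = €22543.66
Solving gives d = 38, so the new rate took effect on 8 February 2035.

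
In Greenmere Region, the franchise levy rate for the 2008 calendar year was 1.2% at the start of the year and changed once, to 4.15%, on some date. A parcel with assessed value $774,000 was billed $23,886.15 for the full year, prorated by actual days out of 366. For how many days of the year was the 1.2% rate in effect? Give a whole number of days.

132 days

Let d = days at the first rate; then 366 − d days at the second rate.
$774,000 × [1.2%·d + 4.15%·(366−d)] / 366 = $23,886.15
Solving gives d = 132, so the new rate took effect on May 12, 2008.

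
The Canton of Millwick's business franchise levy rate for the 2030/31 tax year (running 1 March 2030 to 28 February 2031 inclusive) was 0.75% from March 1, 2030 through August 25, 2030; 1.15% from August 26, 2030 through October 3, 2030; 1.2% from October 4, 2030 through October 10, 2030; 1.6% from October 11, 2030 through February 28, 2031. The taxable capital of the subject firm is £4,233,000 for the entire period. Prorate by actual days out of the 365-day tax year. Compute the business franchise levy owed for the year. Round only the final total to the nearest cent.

March 1 – August 25, 2030: 178 days at 0.75% → £4,233,000 × 0.75% × 178/365 = £15,482.3425
August 26 – October 3, 2030: 39 days at 1.15% → £4,233,000 × 1.15% × 39/365 = £5,201.3712
October 4 – October 10, 2030: 7 days at 1.2% → £4,233,000 × 1.2% × 7/365 = £974.1699
October 11, 2030 – February 28, 2031: 141 days at 1.6% → £4,233,000 × 1.6% × 141/365 = £26,163.4192
Total = £47,821.3027

£47,821.30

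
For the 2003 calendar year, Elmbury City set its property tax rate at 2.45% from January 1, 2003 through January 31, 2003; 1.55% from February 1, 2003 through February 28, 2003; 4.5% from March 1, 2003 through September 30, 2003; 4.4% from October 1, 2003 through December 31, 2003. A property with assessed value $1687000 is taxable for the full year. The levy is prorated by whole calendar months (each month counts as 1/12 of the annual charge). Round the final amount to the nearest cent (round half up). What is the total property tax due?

January 1 – January 31, 2003: 1 month at 2.45% → $1687000 × 2.45% × 1/12 = $3444.2917
February 1 – February 28, 2003: 1 month at 1.55% → $1687000 × 1.55% × 1/12 = $2179.0417
March 1 – September 30, 2003: 7 months at 4.5% → $1687000 × 4.5% × 7/12 = $44283.7500
October 1 – December 31, 2003: 3 months at 4.4% → $1687000 × 4.4% × 3/12 = $18557.0000
Total = $68464.0833

$68464.08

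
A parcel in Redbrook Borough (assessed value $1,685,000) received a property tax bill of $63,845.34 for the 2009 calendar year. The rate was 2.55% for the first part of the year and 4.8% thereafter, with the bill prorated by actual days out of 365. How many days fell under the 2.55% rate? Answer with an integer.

Let d = days at the first rate; then 365 − d days at the second rate.
$1,685,000 × [2.55%·d + 4.8%·(365−d)] / 365 = $63,845.34
Solving gives d = 164, so the new rate took effect on June 14, 2009.

164 days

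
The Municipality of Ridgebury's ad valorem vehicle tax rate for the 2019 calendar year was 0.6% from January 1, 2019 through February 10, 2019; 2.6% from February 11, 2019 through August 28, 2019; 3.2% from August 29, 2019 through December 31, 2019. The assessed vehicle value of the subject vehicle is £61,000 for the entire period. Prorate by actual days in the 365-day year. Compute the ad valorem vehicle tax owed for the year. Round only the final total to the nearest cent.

£1,574.30

January 1 – February 10, 2019: 41 days at 0.6% → £61,000 × 0.6% × 41/365 = £41.1123
February 11 – August 28, 2019: 199 days at 2.6% → £61,000 × 2.6% × 199/365 = £864.6959
August 29 – December 31, 2019: 125 days at 3.2% → £61,000 × 3.2% × 125/365 = £668.4932
Total = £1,574.3014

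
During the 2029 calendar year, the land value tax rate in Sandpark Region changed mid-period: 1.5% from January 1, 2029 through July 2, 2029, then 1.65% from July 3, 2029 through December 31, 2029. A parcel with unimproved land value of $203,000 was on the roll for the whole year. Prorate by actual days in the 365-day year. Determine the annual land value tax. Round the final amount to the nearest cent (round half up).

January 1 – July 2, 2029: 183 days at 1.5% → $203,000 × 1.5% × 183/365 = $1,526.6712
July 3 – December 31, 2029: 182 days at 1.65% → $203,000 × 1.65% × 182/365 = $1,670.1616
Total = $3,196.8329

$3,196.83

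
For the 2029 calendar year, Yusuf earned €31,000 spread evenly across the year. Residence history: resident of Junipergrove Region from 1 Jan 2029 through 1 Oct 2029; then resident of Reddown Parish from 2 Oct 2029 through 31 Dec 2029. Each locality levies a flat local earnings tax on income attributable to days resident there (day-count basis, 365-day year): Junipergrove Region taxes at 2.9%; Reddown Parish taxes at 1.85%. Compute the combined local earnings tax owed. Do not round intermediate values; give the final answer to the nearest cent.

Junipergrove Region, 1 Jan – 1 Oct 2029: 274 days → €31,000 × 2.9% × 274/365 = €674.8658
Reddown Parish, 2 Oct – 31 Dec 2029: 91 days → €31,000 × 1.85% × 91/365 = €142.9822
Total = €817.8479

€817.85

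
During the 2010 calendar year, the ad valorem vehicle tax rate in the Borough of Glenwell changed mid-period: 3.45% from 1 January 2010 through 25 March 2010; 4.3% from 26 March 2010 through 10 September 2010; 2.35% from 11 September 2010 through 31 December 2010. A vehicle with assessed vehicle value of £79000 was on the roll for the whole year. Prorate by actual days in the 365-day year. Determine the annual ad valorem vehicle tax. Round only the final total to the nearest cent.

£2769.76

1 January – 25 March 2010: 84 days at 3.45% → £79000 × 3.45% × 84/365 = £627.2384
26 March – 10 September 2010: 169 days at 4.3% → £79000 × 4.3% × 169/365 = £1572.8575
11 September – 31 December 2010: 112 days at 2.35% → £79000 × 2.35% × 112/365 = £569.6658
Total = £2769.7616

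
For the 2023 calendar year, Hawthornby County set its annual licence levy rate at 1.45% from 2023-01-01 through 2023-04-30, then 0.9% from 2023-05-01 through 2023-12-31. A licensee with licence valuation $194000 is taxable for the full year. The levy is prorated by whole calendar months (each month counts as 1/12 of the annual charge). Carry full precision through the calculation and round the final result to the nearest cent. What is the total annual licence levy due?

$2101.67

2023-01-01 to 2023-04-30: 4 months at 1.45% → $194000 × 1.45% × 4/12 = $937.6667
2023-05-01 to 2023-12-31: 8 months at 0.9% → $194000 × 0.9% × 8/12 = $1164.0000
Total = $2101.6667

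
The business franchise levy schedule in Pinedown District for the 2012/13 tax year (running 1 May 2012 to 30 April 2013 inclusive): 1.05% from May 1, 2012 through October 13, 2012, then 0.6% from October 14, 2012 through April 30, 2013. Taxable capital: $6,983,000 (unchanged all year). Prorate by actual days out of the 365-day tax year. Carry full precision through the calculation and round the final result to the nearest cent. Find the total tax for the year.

$56,189.24

May 1 – October 13, 2012: 166 days at 1.05% → $6,983,000 × 1.05% × 166/365 = $33,346.2164
October 14, 2012 – April 30, 2013: 199 days at 0.6% → $6,983,000 × 0.6% × 199/365 = $22,843.0192
Total = $56,189.2356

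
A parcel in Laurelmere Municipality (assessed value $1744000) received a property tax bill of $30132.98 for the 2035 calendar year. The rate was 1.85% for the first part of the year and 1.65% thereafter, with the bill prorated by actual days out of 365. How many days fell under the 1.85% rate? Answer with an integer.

Let d = days at the first rate; then 365 − d days at the second rate.
$1744000 × [1.85%·d + 1.65%·(365−d)] / 365 = $30132.98
Solving gives d = 142, so the new rate took effect on May 23, 2035.

142 days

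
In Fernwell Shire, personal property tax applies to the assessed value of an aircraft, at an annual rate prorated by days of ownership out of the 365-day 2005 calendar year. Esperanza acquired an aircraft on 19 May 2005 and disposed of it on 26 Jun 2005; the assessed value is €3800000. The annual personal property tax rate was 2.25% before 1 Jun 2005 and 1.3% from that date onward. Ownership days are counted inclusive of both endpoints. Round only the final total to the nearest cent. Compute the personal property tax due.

19 May – 31 May 2005: 13 days at 2.25% → €3800000 × 2.25% × 13/365 = €3045.2055
1 Jun – 26 Jun 2005: 26 days at 1.3% → €3800000 × 1.3% × 26/365 = €3518.9041
Total = €6564.1096

€6564.11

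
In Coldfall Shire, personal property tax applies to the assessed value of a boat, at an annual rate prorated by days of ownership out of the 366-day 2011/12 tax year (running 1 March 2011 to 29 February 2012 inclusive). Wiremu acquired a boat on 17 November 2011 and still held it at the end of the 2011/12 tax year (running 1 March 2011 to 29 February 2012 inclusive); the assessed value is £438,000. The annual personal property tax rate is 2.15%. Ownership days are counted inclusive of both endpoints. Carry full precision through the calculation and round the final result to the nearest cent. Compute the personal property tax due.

Days held (17 November 2011 – 29 February 2012): 105 out of 366
Tax = £438,000 × 2.15% × 105/366 = £2,701.5984

£2,701.60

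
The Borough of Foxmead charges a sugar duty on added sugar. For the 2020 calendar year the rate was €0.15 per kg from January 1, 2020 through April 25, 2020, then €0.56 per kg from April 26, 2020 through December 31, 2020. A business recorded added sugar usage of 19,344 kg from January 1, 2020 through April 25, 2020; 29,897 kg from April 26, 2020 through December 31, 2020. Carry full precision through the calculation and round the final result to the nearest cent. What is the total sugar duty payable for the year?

January 1 – April 25, 2020: 19,344 kg at €0.15/kg → €2,901.60
April 26 – December 31, 2020: 29,897 kg at €0.56/kg → €16,742.32

€19,643.92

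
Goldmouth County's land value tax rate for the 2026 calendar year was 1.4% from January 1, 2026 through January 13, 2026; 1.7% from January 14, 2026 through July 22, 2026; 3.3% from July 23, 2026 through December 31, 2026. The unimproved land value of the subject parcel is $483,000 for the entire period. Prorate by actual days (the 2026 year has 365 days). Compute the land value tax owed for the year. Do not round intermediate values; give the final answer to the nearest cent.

$11,589.35

January 1 – January 13, 2026: 13 days at 1.4% → $483,000 × 1.4% × 13/365 = $240.8384
January 14 – July 22, 2026: 190 days at 1.7% → $483,000 × 1.7% × 190/365 = $4,274.2192
July 23 – December 31, 2026: 162 days at 3.3% → $483,000 × 3.3% × 162/365 = $7,074.2959
Total = $11,589.3534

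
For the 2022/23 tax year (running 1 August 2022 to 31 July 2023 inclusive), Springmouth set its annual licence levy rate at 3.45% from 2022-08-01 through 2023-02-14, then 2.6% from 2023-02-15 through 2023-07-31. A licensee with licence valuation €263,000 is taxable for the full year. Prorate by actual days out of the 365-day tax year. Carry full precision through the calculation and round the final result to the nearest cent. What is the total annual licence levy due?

€8,050.68

2022-08-01 to 2023-02-14: 198 days at 3.45% → €263,000 × 3.45% × 198/365 = €4,922.0630
2023-02-15 to 2023-07-31: 167 days at 2.6% → €263,000 × 2.6% × 167/365 = €3,128.6192
Total = €8,050.6822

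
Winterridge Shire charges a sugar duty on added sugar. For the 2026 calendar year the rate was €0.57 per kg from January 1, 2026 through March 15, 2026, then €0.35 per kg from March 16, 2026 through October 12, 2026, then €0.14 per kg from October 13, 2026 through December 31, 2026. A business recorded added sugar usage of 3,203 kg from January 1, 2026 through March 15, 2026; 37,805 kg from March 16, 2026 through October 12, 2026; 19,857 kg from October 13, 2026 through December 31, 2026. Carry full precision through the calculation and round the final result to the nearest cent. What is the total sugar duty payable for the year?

January 1 – March 15, 2026: 3,203 kg at €0.57/kg → €1,825.71
March 16 – October 12, 2026: 37,805 kg at €0.35/kg → €13,231.75
October 13 – December 31, 2026: 19,857 kg at €0.14/kg → €2,779.98

€17,837.44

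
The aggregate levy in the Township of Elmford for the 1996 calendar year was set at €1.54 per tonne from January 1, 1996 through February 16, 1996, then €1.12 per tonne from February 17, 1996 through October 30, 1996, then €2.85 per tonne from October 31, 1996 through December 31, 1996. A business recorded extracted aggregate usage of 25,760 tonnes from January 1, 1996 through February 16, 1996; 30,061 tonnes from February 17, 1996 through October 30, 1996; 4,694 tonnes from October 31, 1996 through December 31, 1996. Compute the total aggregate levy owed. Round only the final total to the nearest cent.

January 1 – February 16, 1996: 25,760 tonnes at €1.54/tonne → €39,670.40
February 17 – October 30, 1996: 30,061 tonnes at €1.12/tonne → €33,668.32
October 31 – December 31, 1996: 4,694 tonnes at €2.85/tonne → €13,377.90

€86,716.62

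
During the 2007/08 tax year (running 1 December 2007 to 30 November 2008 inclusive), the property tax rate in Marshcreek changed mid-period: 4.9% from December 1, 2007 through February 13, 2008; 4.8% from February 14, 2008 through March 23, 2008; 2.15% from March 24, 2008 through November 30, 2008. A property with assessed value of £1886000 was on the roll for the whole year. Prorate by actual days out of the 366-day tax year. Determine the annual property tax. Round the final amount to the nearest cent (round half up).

December 1, 2007 – February 13, 2008: 75 days at 4.9% → £1886000 × 4.9% × 75/366 = £18937.2951
February 14 – March 23, 2008: 39 days at 4.8% → £1886000 × 4.8% × 39/366 = £9646.4262
March 24 – November 30, 2008: 252 days at 2.15% → £1886000 × 2.15% × 252/366 = £27918.9836
Total = £56502.7049

£56502.70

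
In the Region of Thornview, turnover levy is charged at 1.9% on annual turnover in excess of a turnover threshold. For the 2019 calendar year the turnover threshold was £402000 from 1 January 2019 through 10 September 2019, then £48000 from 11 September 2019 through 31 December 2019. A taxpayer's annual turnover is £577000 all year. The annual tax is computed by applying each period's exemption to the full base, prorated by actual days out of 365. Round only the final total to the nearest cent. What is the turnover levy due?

£5388.87

1 January – 10 September 2019: 253 days, exemption £402000 → (£577000 − £402000) × 1.9% × 253/365 = £2304.7260
11 September – 31 December 2019: 112 days, exemption £48000 → (£577000 − £48000) × 1.9% × 112/365 = £3084.1425
Total = £5388.8685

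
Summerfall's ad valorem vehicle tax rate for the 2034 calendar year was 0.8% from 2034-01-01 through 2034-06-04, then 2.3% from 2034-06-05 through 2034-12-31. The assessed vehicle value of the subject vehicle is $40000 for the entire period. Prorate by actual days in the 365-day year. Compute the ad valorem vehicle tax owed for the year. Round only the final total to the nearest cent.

$665.21

2034-01-01 to 2034-06-04: 155 days at 0.8% → $40000 × 0.8% × 155/365 = $135.8904
2034-06-05 to 2034-12-31: 210 days at 2.3% → $40000 × 2.3% × 210/365 = $529.3151
Total = $665.2055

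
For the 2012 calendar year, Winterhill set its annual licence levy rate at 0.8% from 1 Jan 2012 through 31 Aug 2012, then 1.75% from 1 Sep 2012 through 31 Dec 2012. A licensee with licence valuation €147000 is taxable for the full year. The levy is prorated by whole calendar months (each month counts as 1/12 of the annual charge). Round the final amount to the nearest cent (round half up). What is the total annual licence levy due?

€1641.50

1 Jan – 31 Aug 2012: 8 months at 0.8% → €147000 × 0.8% × 8/12 = €784.0000
1 Sep – 31 Dec 2012: 4 months at 1.75% → €147000 × 1.75% × 4/12 = €857.5000
Total = €1641.5000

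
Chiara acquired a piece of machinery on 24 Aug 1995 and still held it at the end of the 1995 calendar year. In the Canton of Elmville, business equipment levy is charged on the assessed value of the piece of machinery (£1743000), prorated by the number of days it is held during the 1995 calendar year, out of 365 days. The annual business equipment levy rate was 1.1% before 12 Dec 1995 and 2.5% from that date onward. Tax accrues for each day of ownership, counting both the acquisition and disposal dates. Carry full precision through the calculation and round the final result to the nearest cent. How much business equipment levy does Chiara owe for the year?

24 Aug – 11 Dec 1995: 110 days at 1.1% → £1743000 × 1.1% × 110/365 = £5778.1644
12 Dec – 31 Dec 1995: 20 days at 2.5% → £1743000 × 2.5% × 20/365 = £2387.6712
Total = £8165.8356

£8165.84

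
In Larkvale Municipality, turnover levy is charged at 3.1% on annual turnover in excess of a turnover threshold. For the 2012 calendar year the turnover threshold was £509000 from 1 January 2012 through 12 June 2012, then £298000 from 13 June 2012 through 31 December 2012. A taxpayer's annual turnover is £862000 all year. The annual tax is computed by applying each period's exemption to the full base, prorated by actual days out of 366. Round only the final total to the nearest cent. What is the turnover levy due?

1 January – 12 June 2012: 164 days, exemption £509000 → (£862000 − £509000) × 3.1% × 164/366 = £4903.4208
13 June – 31 December 2012: 202 days, exemption £298000 → (£862000 − £298000) × 3.1% × 202/366 = £9649.6393
Total = £14553.0601

£14553.06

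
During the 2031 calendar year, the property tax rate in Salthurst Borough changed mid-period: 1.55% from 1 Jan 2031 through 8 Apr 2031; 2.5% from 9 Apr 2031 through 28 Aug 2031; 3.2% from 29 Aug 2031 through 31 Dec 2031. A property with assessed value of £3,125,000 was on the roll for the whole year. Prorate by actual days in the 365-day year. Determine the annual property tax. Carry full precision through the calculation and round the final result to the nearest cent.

£77,645.55

1 Jan – 8 Apr 2031: 98 days at 1.55% → £3,125,000 × 1.55% × 98/365 = £13,005.1370
9 Apr – 28 Aug 2031: 142 days at 2.5% → £3,125,000 × 2.5% × 142/365 = £30,393.8356
29 Aug – 31 Dec 2031: 125 days at 3.2% → £3,125,000 × 3.2% × 125/365 = £34,246.5753
Total = £77,645.5479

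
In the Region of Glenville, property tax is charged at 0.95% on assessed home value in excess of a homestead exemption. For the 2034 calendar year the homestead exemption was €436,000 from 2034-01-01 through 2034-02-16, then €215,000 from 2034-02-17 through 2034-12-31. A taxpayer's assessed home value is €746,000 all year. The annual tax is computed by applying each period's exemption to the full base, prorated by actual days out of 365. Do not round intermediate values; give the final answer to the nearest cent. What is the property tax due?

2034-01-01 to 2034-02-16: 47 days, exemption €436,000 → (€746,000 − €436,000) × 0.95% × 47/365 = €379.2192
2034-02-17 to 2034-12-31: 318 days, exemption €215,000 → (€746,000 − €215,000) × 0.95% × 318/365 = €4,394.9342
Total = €4,774.1534

€4,774.15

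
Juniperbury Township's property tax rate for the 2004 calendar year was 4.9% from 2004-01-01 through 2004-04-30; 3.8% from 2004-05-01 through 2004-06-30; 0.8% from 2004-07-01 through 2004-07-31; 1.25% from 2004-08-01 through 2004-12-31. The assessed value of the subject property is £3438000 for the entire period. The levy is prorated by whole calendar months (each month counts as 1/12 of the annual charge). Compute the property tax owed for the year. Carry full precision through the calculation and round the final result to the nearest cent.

£98126.25

2004-01-01 to 2004-04-30: 4 months at 4.9% → £3438000 × 4.9% × 4/12 = £56154.0000
2004-05-01 to 2004-06-30: 2 months at 3.8% → £3438000 × 3.8% × 2/12 = £21774.0000
2004-07-01 to 2004-07-31: 1 month at 0.8% → £3438000 × 0.8% × 1/12 = £2292.0000
2004-08-01 to 2004-12-31: 5 months at 1.25% → £3438000 × 1.25% × 5/12 = £17906.2500
Total = £98126.2500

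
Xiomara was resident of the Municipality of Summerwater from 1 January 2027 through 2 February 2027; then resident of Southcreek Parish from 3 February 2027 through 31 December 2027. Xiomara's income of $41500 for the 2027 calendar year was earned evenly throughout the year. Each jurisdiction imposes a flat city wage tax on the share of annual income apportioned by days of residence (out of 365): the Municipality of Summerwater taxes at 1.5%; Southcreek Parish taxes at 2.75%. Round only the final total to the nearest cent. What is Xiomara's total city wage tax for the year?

The Municipality of Summerwater, 1 January – 2 February 2027: 33 days → $41500 × 1.5% × 33/365 = $56.2808
Southcreek Parish, 3 February – 31 December 2027: 332 days → $41500 × 2.75% × 332/365 = $1038.0685
Total = $1094.3493

$1094.35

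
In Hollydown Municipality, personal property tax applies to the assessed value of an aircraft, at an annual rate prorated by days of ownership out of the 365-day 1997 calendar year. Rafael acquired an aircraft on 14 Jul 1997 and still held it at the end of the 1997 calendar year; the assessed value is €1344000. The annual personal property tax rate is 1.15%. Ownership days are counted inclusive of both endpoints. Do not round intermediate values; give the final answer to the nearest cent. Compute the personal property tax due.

Days held (14 Jul – 31 Dec 1997): 171 out of 365
Tax = €1344000 × 1.15% × 171/365 = €7241.0301

€7241.03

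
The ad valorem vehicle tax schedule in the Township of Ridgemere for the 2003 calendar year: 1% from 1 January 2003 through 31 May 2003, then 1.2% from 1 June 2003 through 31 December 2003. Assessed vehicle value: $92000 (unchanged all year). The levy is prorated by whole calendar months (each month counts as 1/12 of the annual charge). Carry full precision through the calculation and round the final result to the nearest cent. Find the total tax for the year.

$1027.33

1 January – 31 May 2003: 5 months at 1% → $92000 × 1% × 5/12 = $383.3333
1 June – 31 December 2003: 7 months at 1.2% → $92000 × 1.2% × 7/12 = $644.0000
Total = $1027.3333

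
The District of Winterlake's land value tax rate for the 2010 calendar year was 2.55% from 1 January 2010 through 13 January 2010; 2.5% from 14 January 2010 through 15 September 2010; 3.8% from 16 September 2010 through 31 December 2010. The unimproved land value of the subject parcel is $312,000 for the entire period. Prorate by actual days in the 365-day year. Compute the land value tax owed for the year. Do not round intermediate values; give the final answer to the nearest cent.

1 January – 13 January 2010: 13 days at 2.55% → $312,000 × 2.55% × 13/365 = $283.3644
14 January – 15 September 2010: 245 days at 2.5% → $312,000 × 2.5% × 245/365 = $5,235.6164
16 September – 31 December 2010: 107 days at 3.8% → $312,000 × 3.8% × 107/365 = $3,475.5945
Total = $8,994.5753

$8,994.58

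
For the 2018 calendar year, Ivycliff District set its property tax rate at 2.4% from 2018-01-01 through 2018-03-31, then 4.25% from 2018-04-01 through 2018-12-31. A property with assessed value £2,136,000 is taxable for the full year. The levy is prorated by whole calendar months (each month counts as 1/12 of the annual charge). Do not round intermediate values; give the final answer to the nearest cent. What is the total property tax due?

£80,901.00

2018-01-01 to 2018-03-31: 3 months at 2.4% → £2,136,000 × 2.4% × 3/12 = £12,816.0000
2018-04-01 to 2018-12-31: 9 months at 4.25% → £2,136,000 × 4.25% × 9/12 = £68,085.0000
Total = £80,901.0000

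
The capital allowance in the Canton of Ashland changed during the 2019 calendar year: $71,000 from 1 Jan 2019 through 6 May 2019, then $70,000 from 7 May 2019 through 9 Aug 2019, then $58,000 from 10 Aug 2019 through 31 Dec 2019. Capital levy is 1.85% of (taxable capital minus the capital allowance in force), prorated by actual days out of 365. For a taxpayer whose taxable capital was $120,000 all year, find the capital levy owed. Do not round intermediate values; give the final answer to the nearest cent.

$1,006.20

1 Jan – 6 May 2019: 126 days, exemption $71,000 → ($120,000 − $71,000) × 1.85% × 126/365 = $312.9288
7 May – 9 Aug 2019: 95 days, exemption $70,000 → ($120,000 − $70,000) × 1.85% × 95/365 = $240.7534
10 Aug – 31 Dec 2019: 144 days, exemption $58,000 → ($120,000 − $58,000) × 1.85% × 144/365 = $452.5151
Total = $1,006.1973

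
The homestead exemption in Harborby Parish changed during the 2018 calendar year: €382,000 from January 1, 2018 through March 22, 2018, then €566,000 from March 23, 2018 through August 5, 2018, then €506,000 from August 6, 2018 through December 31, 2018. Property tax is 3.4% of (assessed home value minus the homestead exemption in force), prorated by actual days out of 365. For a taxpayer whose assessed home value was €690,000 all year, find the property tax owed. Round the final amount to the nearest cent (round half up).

January 1 – March 22, 2018: 81 days, exemption €382,000 → (€690,000 − €382,000) × 3.4% × 81/365 = €2,323.9233
March 23 – August 5, 2018: 136 days, exemption €566,000 → (€690,000 − €566,000) × 3.4% × 136/365 = €1,570.8932
August 6 – December 31, 2018: 148 days, exemption €506,000 → (€690,000 − €506,000) × 3.4% × 148/365 = €2,536.6795
Total = €6,431.4959

€6,431.50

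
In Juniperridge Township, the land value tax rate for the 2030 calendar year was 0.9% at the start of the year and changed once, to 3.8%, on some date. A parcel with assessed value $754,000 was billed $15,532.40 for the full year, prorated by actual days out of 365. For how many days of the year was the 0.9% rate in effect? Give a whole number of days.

Let d = days at the first rate; then 365 − d days at the second rate.
$754,000 × [0.9%·d + 3.8%·(365−d)] / 365 = $15,532.40
Solving gives d = 219, so the new rate took effect on 8 Aug 2030.

219 days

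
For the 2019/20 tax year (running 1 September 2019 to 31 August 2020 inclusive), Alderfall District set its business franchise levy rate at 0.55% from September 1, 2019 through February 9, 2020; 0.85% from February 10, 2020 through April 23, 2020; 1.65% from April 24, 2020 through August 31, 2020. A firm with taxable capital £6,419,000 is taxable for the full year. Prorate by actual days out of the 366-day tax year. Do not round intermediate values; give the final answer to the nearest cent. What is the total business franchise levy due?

September 1, 2019 – February 9, 2020: 162 days at 0.55% → £6,419,000 × 0.55% × 162/366 = £15,626.5820
February 10 – April 23, 2020: 74 days at 0.85% → £6,419,000 × 0.85% × 74/366 = £11,031.5601
April 24 – August 31, 2020: 130 days at 1.65% → £6,419,000 × 1.65% × 130/366 = £37,619.5492
Total = £64,277.6913

£64,277.69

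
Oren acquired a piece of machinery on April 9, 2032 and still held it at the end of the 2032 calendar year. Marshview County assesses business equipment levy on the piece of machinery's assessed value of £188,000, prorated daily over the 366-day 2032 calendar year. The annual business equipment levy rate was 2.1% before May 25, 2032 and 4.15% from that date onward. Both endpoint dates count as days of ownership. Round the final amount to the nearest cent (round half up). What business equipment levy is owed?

£5,207.24

April 9 – May 24, 2032: 46 days at 2.1% → £188,000 × 2.1% × 46/366 = £496.1967
May 25 – December 31, 2032: 221 days at 4.15% → £188,000 × 4.15% × 221/366 = £4,711.0437
Total = £5,207.2404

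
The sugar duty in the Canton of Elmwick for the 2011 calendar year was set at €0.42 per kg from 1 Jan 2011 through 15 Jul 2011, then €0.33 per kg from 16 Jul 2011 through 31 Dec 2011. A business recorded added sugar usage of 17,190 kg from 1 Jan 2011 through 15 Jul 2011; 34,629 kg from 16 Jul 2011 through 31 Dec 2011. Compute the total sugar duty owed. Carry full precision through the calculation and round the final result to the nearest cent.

€18647.37

1 Jan – 15 Jul 2011: 17,190 kg at €0.42/kg → €7219.80
16 Jul – 31 Dec 2011: 34,629 kg at €0.33/kg → €11427.57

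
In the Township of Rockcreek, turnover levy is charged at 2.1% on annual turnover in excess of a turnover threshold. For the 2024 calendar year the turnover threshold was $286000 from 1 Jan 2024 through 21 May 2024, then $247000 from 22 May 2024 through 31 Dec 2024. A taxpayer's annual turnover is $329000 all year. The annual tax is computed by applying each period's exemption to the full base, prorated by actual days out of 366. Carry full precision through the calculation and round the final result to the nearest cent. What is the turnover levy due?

1 Jan – 21 May 2024: 142 days, exemption $286000 → ($329000 − $286000) × 2.1% × 142/366 = $350.3443
22 May – 31 Dec 2024: 224 days, exemption $247000 → ($329000 − $247000) × 2.1% × 224/366 = $1053.9016
Total = $1404.2459

$1404.25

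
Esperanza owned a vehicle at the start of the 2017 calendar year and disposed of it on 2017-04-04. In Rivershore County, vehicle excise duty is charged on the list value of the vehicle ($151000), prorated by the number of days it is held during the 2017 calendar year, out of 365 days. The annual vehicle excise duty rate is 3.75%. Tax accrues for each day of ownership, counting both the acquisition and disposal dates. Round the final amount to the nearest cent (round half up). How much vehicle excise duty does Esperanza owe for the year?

Days held (2017-01-01 to 2017-04-04): 94 out of 365
Tax = $151000 × 3.75% × 94/365 = $1458.2877

$1458.29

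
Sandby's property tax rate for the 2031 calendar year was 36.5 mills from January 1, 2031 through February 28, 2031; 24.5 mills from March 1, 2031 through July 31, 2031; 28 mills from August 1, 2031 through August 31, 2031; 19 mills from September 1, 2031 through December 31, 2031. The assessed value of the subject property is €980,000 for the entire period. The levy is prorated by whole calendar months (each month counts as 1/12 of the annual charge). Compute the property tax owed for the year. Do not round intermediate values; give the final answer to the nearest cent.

January 1 – February 28, 2031: 2 months at 36.5 mills → €980,000 × 3.65% × 2/12 = €5,961.6667
March 1 – July 31, 2031: 5 months at 24.5 mills → €980,000 × 2.45% × 5/12 = €10,004.1667
August 1 – August 31, 2031: 1 month at 28 mills → €980,000 × 2.8% × 1/12 = €2,286.6667
September 1 – December 31, 2031: 4 months at 19 mills → €980,000 × 1.9% × 4/12 = €6,206.6667
Total = €24,459.1667

€24,459.17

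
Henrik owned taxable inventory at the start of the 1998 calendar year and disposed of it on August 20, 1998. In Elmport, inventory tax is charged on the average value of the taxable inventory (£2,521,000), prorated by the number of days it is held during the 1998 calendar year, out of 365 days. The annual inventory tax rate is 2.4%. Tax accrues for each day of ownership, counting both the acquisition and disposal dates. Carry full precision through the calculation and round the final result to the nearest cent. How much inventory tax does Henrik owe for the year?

Days held (January 1 – August 20, 1998): 232 out of 365
Tax = £2,521,000 × 2.4% × 232/365 = £38,457.3370

£38,457.34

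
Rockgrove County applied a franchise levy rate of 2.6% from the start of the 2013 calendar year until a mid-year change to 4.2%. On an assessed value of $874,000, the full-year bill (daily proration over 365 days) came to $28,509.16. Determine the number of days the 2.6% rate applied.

Let d = days at the first rate; then 365 − d days at the second rate.
$874,000 × [2.6%·d + 4.2%·(365−d)] / 365 = $28,509.16
Solving gives d = 214, so the new rate took effect on 3 August 2013.

214 days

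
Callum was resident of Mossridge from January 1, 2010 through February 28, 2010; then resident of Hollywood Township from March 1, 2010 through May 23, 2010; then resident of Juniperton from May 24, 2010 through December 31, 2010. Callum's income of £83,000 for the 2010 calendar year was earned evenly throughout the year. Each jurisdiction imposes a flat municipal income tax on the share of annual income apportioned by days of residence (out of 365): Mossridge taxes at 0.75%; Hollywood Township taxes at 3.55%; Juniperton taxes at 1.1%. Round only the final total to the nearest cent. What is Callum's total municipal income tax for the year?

£1,334.03

Mossridge, January 1 – February 28, 2010: 59 days → £83,000 × 0.75% × 59/365 = £100.6233
Hollywood Township, March 1 – May 23, 2010: 84 days → £83,000 × 3.55% × 84/365 = £678.0986
Juniperton, May 24 – December 31, 2010: 222 days → £83,000 × 1.1% × 222/365 = £555.3041
Total = £1,334.0260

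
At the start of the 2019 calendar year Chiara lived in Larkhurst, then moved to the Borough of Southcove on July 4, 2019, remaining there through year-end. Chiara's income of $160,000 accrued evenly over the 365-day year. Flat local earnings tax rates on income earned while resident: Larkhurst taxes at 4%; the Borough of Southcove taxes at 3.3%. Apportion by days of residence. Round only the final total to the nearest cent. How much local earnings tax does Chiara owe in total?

Larkhurst, January 1 – July 3, 2019: 184 days → $160,000 × 4% × 184/365 = $3,226.3014
The Borough of Southcove, July 4 – December 31, 2019: 181 days → $160,000 × 3.3% × 181/365 = $2,618.3014
Total = $5,844.6027

$5,844.60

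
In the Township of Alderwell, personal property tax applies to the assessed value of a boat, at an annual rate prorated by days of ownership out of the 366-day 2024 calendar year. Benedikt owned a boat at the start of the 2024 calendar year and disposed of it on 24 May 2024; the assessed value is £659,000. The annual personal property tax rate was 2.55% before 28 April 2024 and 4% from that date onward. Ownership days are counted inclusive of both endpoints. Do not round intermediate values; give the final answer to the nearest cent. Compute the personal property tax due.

1 January – 27 April 2024: 118 days at 2.55% → £659,000 × 2.55% × 118/366 = £5,417.8443
28 April – 24 May 2024: 27 days at 4% → £659,000 × 4% × 27/366 = £1,944.5902
Total = £7,362.4344

£7,362.43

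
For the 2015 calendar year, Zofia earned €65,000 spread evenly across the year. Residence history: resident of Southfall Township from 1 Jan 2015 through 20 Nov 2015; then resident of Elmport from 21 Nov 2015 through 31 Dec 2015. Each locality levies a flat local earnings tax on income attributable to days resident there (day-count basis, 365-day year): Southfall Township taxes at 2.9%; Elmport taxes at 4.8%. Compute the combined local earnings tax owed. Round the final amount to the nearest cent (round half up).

Southfall Township, 1 Jan – 20 Nov 2015: 324 days → €65,000 × 2.9% × 324/365 = €1,673.2603
Elmport, 21 Nov – 31 Dec 2015: 41 days → €65,000 × 4.8% × 41/365 = €350.4658
Total = €2,023.7260

€2,023.73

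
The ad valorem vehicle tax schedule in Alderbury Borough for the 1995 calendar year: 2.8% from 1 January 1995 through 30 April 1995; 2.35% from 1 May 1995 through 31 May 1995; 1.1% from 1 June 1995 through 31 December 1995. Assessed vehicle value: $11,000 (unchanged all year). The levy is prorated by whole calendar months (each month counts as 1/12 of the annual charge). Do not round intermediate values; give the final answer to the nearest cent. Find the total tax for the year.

1 January – 30 April 1995: 4 months at 2.8% → $11,000 × 2.8% × 4/12 = $102.6667
1 May – 31 May 1995: 1 month at 2.35% → $11,000 × 2.35% × 1/12 = $21.5417
1 June – 31 December 1995: 7 months at 1.1% → $11,000 × 1.1% × 7/12 = $70.5833
Total = $194.7917

$194.79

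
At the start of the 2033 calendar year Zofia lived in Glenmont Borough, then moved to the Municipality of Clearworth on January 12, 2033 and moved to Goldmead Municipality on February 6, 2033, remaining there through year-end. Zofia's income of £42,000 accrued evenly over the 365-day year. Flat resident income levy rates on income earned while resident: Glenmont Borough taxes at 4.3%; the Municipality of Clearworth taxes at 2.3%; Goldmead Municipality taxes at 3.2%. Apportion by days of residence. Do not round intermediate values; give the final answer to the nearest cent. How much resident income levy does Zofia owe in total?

Glenmont Borough, January 1 – January 11, 2033: 11 days → £42,000 × 4.3% × 11/365 = £54.4274
The Municipality of Clearworth, January 12 – February 5, 2033: 25 days → £42,000 × 2.3% × 25/365 = £66.1644
Goldmead Municipality, February 6 – December 31, 2033: 329 days → £42,000 × 3.2% × 329/365 = £1,211.4411
Total = £1,332.0329

£1,332.03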